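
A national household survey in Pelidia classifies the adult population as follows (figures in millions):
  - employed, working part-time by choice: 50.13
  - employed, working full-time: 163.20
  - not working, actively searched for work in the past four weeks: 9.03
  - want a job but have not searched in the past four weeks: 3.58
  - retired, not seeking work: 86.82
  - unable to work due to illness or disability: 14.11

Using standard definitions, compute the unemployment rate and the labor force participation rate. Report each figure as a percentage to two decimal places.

Unemployment rate ≈ 4.06%; labor force participation rate ≈ 68.03%.

Employed = 50.13 + 163.20 = 213.33 million.
Unemployed = 9.03 million.
Labor force = 213.33 + 9.03 = 222.36 million.
Not in labor force = 3.58 + 86.82 + 14.11 = 104.51 million (those not working and not actively searching are outside the labor force — including those who want a job but have given up searching).
Civilian working-age population = 222.36 + 104.51 = 326.87 million.
Unemployment rate = 9.03 / 222.36 = 4.06%.
Labor force participation rate = 222.36 / 326.87 = 68.03%.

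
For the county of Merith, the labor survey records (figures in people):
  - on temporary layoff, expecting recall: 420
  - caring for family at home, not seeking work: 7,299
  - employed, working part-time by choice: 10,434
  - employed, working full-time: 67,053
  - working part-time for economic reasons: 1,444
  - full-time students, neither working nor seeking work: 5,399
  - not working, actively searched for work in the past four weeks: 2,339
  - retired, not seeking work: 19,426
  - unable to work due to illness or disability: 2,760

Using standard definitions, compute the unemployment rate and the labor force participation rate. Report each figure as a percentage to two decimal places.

Employed = 10,434 + 67,053 + 1,444 = 78,931 (anyone who worked, including part-time for economic reasons, counts as employed).
Unemployed = 420 + 2,339 = 2,759 (jobless and actively searching, or on temporary layoff).
Labor force = 78,931 + 2,759 = 81,690.
Not in labor force = 7,299 + 5,399 + 19,426 + 2,760 = 34,884 (those not working and not actively searching are outside the labor force).
Civilian working-age population = 81,690 + 34,884 = 116,574.
Unemployment rate = 2,759 / 81,690 = 3.38%.
Labor force participation rate = 81,690 / 116,574 = 70.08%.

Unemployment rate ≈ 3.38%; labor force participation rate ≈ 70.08%.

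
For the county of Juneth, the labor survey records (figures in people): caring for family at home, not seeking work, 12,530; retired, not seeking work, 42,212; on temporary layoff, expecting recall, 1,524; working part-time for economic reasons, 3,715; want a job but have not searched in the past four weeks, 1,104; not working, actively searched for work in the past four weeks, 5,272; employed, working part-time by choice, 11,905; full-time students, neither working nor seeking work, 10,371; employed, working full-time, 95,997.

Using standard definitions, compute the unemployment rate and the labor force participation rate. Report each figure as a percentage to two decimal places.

Employed = 3,715 + 11,905 + 95,997 = 111,617 (anyone who worked, including part-time for economic reasons, counts as employed).
Unemployed = 1,524 + 5,272 = 6,796 (jobless and actively searching, or on temporary layoff).
Labor force = 111,617 + 6,796 = 118,413.
Not in labor force = 12,530 + 42,212 + 1,104 + 10,371 = 66,217 (those not working and not actively searching are outside the labor force — including those who want a job but have given up searching).
Civilian working-age population = 118,413 + 66,217 = 184,630.
Unemployment rate = 6,796 / 118,413 = 5.74%.
Labor force participation rate = 118,413 / 184,630 = 64.14%.

Unemployment rate ≈ 5.74%; labor force participation rate ≈ 64.14%.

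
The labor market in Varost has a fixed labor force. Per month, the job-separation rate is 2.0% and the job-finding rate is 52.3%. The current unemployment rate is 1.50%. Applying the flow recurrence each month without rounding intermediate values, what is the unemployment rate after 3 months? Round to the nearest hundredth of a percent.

Unemployment rate after three months ≈ 3.47%.

With a fixed labor force, u_{t+1} = u_t + s·(1−u_t) − f·u_t = u_t·(1−s−f) + s.
Here 1−s−f = 0.457 and s = 0.020.
u_1 = 0.015000 × 0.457 + 0.020 = 0.026855.
u_2 = 0.026855 × 0.457 + 0.020 = 0.032273.
u_3 = 0.032273 × 0.457 + 0.020 = 0.034749.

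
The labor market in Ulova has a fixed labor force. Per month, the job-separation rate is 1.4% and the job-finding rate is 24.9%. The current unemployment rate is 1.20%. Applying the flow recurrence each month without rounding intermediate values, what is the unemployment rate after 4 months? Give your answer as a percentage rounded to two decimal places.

With a fixed labor force, u_{t+1} = u_t + s·(1−u_t) − f·u_t = u_t·(1−s−f) + s.
Here 1−s−f = 0.737 and s = 0.014.
u_1 = 0.012000 × 0.737 + 0.014 = 0.022844.
u_2 = 0.022844 × 0.737 + 0.014 = 0.030836.
u_3 = 0.030836 × 0.737 + 0.014 = 0.036726.
u_4 = 0.036726 × 0.737 + 0.014 = 0.041067.

Unemployment rate after four months ≈ 4.11%.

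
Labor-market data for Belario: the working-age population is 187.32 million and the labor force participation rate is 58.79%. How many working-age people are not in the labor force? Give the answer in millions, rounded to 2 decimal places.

About 77.19 million are not in the labor force.

Share not in the labor force = 1 − 0.5879 = 0.4121.
Not in labor force = 0.4121 × 187.32 ≈ 77.19 million.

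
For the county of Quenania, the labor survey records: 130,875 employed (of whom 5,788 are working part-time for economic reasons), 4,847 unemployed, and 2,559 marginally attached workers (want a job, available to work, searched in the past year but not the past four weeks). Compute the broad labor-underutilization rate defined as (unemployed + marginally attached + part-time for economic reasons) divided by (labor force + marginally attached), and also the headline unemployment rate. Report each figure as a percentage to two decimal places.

Broad underutilization rate ≈ 9.54%; headline unemployment rate ≈ 3.57%.

Labor force = 130,875 + 4,847 = 135,722.
Numerator = 4,847 + 2,559 + 5,788 = 13,194.
Denominator = 135,722 + 2,559 = 138,281.
Broad rate = 13,194 / 138,281 = 9.54%.
Headline unemployment rate = 4,847 / 135,722 = 3.57%.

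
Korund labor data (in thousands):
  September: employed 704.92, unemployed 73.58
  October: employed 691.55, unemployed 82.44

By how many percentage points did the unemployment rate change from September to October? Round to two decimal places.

The unemployment rate changed by +1.20 percentage points.

September: labor force = 704.92 + 73.58 = 778.50; u = 73.58/778.50 = 9.45%.
October: labor force = 691.55 + 82.44 = 773.99; u = 82.44/773.99 = 10.65%.
Change = 10.65% − 9.45% = +1.20 pp.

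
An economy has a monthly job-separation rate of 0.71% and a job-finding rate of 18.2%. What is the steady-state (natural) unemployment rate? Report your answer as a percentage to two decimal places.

At steady state the flows balance: s·E = f·U, so U/(E+U) = s/(s+f).
u* = 0.71 / (0.71 + 18.2) = 0.71 / 18.91 = 3.75%.

Steady-state unemployment rate ≈ 3.75%.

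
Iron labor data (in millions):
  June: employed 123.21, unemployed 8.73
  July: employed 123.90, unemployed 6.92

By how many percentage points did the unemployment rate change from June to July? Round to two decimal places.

The unemployment rate changed by −1.33 percentage points.

June: labor force = 123.21 + 8.73 = 131.94; u = 8.73/131.94 = 6.62%.
July: labor force = 123.90 + 6.92 = 130.82; u = 6.92/130.82 = 5.29%.
Change = 5.29% − 6.62% = −1.33 pp.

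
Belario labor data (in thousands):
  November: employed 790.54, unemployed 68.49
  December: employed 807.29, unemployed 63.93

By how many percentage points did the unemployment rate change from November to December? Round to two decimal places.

November: labor force = 790.54 + 68.49 = 859.03; u = 68.49/859.03 = 7.97%.
December: labor force = 807.29 + 63.93 = 871.22; u = 63.93/871.22 = 7.34%.
Change = 7.34% − 7.97% = −0.63 pp.

The unemployment rate changed by −0.63 percentage points.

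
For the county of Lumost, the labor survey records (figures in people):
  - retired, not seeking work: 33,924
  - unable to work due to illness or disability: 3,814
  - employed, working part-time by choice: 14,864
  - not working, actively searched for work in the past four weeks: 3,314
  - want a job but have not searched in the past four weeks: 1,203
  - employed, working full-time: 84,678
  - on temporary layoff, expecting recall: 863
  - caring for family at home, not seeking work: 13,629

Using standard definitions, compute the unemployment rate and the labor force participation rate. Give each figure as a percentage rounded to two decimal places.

Employed = 14,864 + 84,678 = 99,542.
Unemployed = 3,314 + 863 = 4,177 (jobless and actively searching, or on temporary layoff).
Labor force = 99,542 + 4,177 = 103,719.
Not in labor force = 33,924 + 3,814 + 1,203 + 13,629 = 52,570 (those not working and not actively searching are outside the labor force — including those who want a job but have given up searching).
Civilian working-age population = 103,719 + 52,570 = 156,289.
Unemployment rate = 4,177 / 103,719 = 4.03%.
Labor force participation rate = 103,719 / 156,289 = 66.36%.

Unemployment rate ≈ 4.03%; labor force participation rate ≈ 66.36%.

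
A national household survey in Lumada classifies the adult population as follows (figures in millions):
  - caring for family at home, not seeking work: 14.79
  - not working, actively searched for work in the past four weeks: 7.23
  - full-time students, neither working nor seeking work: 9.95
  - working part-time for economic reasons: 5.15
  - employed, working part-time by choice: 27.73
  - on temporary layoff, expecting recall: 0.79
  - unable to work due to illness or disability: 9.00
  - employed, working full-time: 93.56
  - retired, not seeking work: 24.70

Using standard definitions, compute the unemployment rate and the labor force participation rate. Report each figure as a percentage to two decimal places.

Unemployment rate ≈ 5.96%; labor force participation rate ≈ 69.70%.

Employed = 5.15 + 27.73 + 93.56 = 126.44 million (anyone who worked, including part-time for economic reasons, counts as employed).
Unemployed = 7.23 + 0.79 = 8.02 million (jobless and actively searching, or on temporary layoff).
Labor force = 126.44 + 8.02 = 134.46 million.
Not in labor force = 14.79 + 9.95 + 9.00 + 24.70 = 58.44 million (those not working and not actively searching are outside the labor force).
Civilian working-age population = 134.46 + 58.44 = 192.90 million.
Unemployment rate = 8.02 / 134.46 = 5.96%.
Labor force participation rate = 134.46 / 192.90 = 69.70%.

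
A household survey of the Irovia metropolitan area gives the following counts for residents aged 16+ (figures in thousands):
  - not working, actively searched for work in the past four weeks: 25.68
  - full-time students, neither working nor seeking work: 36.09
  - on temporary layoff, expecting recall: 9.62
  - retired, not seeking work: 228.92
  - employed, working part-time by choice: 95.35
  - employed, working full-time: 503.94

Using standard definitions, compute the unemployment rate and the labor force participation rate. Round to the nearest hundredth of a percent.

Employed = 95.35 + 503.94 = 599.29 thousand.
Unemployed = 25.68 + 9.62 = 35.30 thousand (jobless and actively searching, or on temporary layoff).
Labor force = 599.29 + 35.30 = 634.59 thousand.
Not in labor force = 36.09 + 228.92 = 265.01 thousand (those not working and not actively searching are outside the labor force).
Civilian working-age population = 634.59 + 265.01 = 899.60 thousand.
Unemployment rate = 35.30 / 634.59 = 5.56%.
Labor force participation rate = 634.59 / 899.60 = 70.54%.

Unemployment rate ≈ 5.56%; labor force participation rate ≈ 70.54%.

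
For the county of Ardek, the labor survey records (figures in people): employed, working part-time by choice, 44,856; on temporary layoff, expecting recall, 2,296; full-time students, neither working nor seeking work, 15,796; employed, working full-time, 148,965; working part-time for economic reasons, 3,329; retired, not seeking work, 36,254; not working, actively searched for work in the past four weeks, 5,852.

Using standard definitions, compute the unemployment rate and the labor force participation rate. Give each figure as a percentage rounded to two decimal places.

Unemployment rate ≈ 3.97%; labor force participation rate ≈ 79.77%.

Employed = 44,856 + 148,965 + 3,329 = 197,150 (anyone who worked, including part-time for economic reasons, counts as employed).
Unemployed = 2,296 + 5,852 = 8,148 (jobless and actively searching, or on temporary layoff).
Labor force = 197,150 + 8,148 = 205,298.
Not in labor force = 15,796 + 36,254 = 52,050 (those not working and not actively searching are outside the labor force).
Civilian working-age population = 205,298 + 52,050 = 257,348.
Unemployment rate = 8,148 / 205,298 = 3.97%.
Labor force participation rate = 205,298 / 257,348 = 79.77%.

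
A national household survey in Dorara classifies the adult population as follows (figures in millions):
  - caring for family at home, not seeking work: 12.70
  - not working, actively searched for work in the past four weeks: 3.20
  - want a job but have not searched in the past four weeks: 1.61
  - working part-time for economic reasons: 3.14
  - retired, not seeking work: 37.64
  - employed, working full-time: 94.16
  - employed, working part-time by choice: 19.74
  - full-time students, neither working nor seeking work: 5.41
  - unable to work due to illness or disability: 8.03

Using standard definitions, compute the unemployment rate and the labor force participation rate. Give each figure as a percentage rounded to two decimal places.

Employed = 3.14 + 94.16 + 19.74 = 117.04 million (anyone who worked, including part-time for economic reasons, counts as employed).
Unemployed = 3.20 million.
Labor force = 117.04 + 3.20 = 120.24 million.
Not in labor force = 12.70 + 1.61 + 37.64 + 5.41 + 8.03 = 65.39 million (those not working and not actively searching are outside the labor force — including those who want a job but have given up searching).
Civilian working-age population = 120.24 + 65.39 = 185.63 million.
Unemployment rate = 3.20 / 120.24 = 2.66%.
Labor force participation rate = 120.24 / 185.63 = 64.77%.

Unemployment rate ≈ 2.66%; labor force participation rate ≈ 64.77%.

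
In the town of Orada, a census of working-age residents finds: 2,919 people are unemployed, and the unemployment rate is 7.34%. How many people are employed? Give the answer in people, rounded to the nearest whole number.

Labor force = U / u = 2,919 / 0.0734 ≈ 39,768.
Employed = labor force − unemployed = 39,768 − 2,919 = 36,849.

About 36,849 are employed.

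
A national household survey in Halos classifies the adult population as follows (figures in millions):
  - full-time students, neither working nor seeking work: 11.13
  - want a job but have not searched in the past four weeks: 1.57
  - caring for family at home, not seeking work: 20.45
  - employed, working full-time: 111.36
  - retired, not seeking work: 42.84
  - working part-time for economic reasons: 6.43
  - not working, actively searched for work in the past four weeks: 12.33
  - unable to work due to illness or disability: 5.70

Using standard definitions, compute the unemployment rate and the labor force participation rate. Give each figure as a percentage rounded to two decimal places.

Unemployment rate ≈ 9.48%; labor force participation rate ≈ 61.43%.

Employed = 111.36 + 6.43 = 117.79 million (anyone who worked, including part-time for economic reasons, counts as employed).
Unemployed = 12.33 million.
Labor force = 117.79 + 12.33 = 130.12 million.
Not in labor force = 11.13 + 1.57 + 20.45 + 42.84 + 5.70 = 81.69 million (those not working and not actively searching are outside the labor force — including those who want a job but have given up searching).
Civilian working-age population = 130.12 + 81.69 = 211.81 million.
Unemployment rate = 12.33 / 130.12 = 9.48%.
Labor force participation rate = 130.12 / 211.81 = 61.43%.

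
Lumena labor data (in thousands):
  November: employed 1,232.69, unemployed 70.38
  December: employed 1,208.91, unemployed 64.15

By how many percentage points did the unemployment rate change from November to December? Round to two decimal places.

November: labor force = 1,232.69 + 70.38 = 1,303.07; u = 70.38/1,303.07 = 5.40%.
December: labor force = 1,208.91 + 64.15 = 1,273.06; u = 64.15/1,273.06 = 5.04%.
Change = 5.04% − 5.40% = −0.36 pp.

The unemployment rate changed by −0.36 percentage points.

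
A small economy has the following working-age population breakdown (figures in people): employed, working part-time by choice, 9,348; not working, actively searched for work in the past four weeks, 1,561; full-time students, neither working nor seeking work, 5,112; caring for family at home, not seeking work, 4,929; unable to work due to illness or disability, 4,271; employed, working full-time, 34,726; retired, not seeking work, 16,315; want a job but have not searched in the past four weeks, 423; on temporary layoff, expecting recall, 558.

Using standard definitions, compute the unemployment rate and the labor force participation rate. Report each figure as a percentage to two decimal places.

Employed = 9,348 + 34,726 = 44,074.
Unemployed = 1,561 + 558 = 2,119 (jobless and actively searching, or on temporary layoff).
Labor force = 44,074 + 2,119 = 46,193.
Not in labor force = 5,112 + 4,929 + 4,271 + 16,315 + 423 = 31,050 (those not working and not actively searching are outside the labor force — including those who want a job but have given up searching).
Civilian working-age population = 46,193 + 31,050 = 77,243.
Unemployment rate = 2,119 / 46,193 = 4.59%.
Labor force participation rate = 46,193 / 77,243 = 59.80%.

Unemployment rate ≈ 4.59%; labor force participation rate ≈ 59.80%.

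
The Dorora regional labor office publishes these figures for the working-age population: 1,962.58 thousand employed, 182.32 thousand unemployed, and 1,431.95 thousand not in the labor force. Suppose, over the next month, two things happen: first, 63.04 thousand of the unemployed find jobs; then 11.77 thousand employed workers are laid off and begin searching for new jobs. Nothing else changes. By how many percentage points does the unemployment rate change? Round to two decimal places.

The unemployment rate changes by −2.39 percentage points.

Initially, labor force = 1,962.58 + 182.32 = 2,144.90 thousand, so u = 182.32/2,144.90 = 8.50%.
After the first change, unemployed falls and employed rises by 63.04; labor force unchanged → E = 2,025.62, U = 119.28, labor force = 2,144.90 thousand.
After the second change, employed falls and unemployed rises by 11.77; labor force unchanged → E = 2,013.85, U = 131.05, labor force = 2,144.90 thousand.
New unemployment rate = 131.05 / 2,144.90 = 6.11%.
Change = 6.11% − 8.50% = −2.39 percentage points.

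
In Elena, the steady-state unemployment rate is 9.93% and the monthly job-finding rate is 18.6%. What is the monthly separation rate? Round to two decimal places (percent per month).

From u* = s/(s+f): s = u·f/(1−u).
s = 0.0993 × 18.6 / (1 − 0.0993) = 1.8470 / 0.9007 ≈ 2.05% per month.

Separation rate ≈ 2.05% per month.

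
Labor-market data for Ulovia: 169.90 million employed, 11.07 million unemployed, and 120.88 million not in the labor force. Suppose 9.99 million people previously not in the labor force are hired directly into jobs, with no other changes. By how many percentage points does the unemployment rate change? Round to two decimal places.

The unemployment rate changes by −0.32 percentage points.

Initially, labor force = 169.90 + 11.07 = 180.97 million, so u = 11.07/180.97 = 6.12%.
After the change, employed and labor force both rise by 9.99; unemployed unchanged → E = 179.89, U = 11.07, labor force = 190.96 million.
New unemployment rate = 11.07 / 190.96 = 5.80%.
Change = 5.80% − 6.12% = −0.32 percentage points.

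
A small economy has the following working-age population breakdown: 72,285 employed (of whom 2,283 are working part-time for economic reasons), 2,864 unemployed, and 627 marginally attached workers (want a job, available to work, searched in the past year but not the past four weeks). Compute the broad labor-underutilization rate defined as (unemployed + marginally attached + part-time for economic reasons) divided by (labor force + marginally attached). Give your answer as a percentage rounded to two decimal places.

Broad underutilization rate ≈ 7.62%.

Labor force = 72,285 + 2,864 = 75,149.
Numerator = 2,864 + 627 + 2,283 = 5,774.
Denominator = 75,149 + 627 = 75,776.
Broad rate = 5,774 / 75,776 = 7.62%.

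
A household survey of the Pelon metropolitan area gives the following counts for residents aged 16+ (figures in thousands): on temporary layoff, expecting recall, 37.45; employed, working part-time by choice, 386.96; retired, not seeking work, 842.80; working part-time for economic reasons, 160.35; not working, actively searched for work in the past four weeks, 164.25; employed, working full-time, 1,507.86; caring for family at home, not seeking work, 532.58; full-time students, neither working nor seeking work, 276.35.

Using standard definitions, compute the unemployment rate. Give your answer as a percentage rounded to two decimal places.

Unemployment rate ≈ 8.94%.

Employed = 386.96 + 160.35 + 1,507.86 = 2,055.17 thousand (anyone who worked, including part-time for economic reasons, counts as employed).
Unemployed = 37.45 + 164.25 = 201.70 thousand (jobless and actively searching, or on temporary layoff).
Labor force = 2,055.17 + 201.70 = 2,256.87 thousand.
Unemployment rate = 201.70 / 2,256.87 = 8.94%.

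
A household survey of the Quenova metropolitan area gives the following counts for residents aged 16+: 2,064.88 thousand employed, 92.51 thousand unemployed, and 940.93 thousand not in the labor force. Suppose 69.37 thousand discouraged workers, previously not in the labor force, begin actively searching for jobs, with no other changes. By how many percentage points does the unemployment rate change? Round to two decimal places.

Initially, labor force = 2,064.88 + 92.51 = 2,157.39 thousand, so u = 92.51/2,157.39 = 4.29%.
After the change, unemployed and labor force both rise by 69.37 → E = 2,064.88, U = 161.88, labor force = 2,226.76 thousand.
New unemployment rate = 161.88 / 2,226.76 = 7.27%.
Change = 7.27% − 4.29% = +2.98 percentage points.

The unemployment rate changes by +2.98 percentage points.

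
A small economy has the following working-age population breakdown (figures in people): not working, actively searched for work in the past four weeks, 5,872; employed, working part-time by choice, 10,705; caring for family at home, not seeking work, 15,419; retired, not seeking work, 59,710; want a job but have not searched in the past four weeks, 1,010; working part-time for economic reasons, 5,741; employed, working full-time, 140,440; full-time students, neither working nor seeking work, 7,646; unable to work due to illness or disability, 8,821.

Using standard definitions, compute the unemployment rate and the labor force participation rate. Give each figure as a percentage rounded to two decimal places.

Employed = 10,705 + 5,741 + 140,440 = 156,886 (anyone who worked, including part-time for economic reasons, counts as employed).
Unemployed = 5,872.
Labor force = 156,886 + 5,872 = 162,758.
Not in labor force = 15,419 + 59,710 + 1,010 + 7,646 + 8,821 = 92,606 (those not working and not actively searching are outside the labor force — including those who want a job but have given up searching).
Civilian working-age population = 162,758 + 92,606 = 255,364.
Unemployment rate = 5,872 / 162,758 = 3.61%.
Labor force participation rate = 162,758 / 255,364 = 63.74%.

Unemployment rate ≈ 3.61%; labor force participation rate ≈ 63.74%.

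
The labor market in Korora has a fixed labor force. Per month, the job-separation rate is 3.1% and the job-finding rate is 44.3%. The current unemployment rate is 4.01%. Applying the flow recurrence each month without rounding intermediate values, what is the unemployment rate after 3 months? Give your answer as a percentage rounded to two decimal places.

With a fixed labor force, u_{t+1} = u_t + s·(1−u_t) − f·u_t = u_t·(1−s−f) + s.
Here 1−s−f = 0.526 and s = 0.031.
u_1 = 0.040100 × 0.526 + 0.031 = 0.052093.
u_2 = 0.052093 × 0.526 + 0.031 = 0.058401.
u_3 = 0.058401 × 0.526 + 0.031 = 0.061719.

Unemployment rate after three months ≈ 6.17%.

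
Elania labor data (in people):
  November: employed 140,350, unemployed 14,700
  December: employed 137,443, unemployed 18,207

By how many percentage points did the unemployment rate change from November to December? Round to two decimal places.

The unemployment rate changed by +2.22 percentage points.

November: labor force = 140,350 + 14,700 = 155,050; u = 14,700/155,050 = 9.48%.
December: labor force = 137,443 + 18,207 = 155,650; u = 18,207/155,650 = 11.70%.
Change = 11.70% − 9.48% = +2.22 pp.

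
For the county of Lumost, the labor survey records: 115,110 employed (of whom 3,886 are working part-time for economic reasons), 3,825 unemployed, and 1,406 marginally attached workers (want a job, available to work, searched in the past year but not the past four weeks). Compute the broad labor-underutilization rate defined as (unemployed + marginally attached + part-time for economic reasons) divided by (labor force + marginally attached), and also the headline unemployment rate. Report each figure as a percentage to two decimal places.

Labor force = 115,110 + 3,825 = 118,935.
Numerator = 3,825 + 1,406 + 3,886 = 9,117.
Denominator = 118,935 + 1,406 = 120,341.
Broad rate = 9,117 / 120,341 = 7.58%.
Headline unemployment rate = 3,825 / 118,935 = 3.22%.

Broad underutilization rate ≈ 7.58%; headline unemployment rate ≈ 3.22%.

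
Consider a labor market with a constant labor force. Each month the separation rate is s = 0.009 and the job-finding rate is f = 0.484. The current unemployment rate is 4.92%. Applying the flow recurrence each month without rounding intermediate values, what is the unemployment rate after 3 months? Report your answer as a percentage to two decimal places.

With a fixed labor force, u_{t+1} = u_t + s·(1−u_t) − f·u_t = u_t·(1−s−f) + s.
Here 1−s−f = 0.507 and s = 0.009.
u_1 = 0.049200 × 0.507 + 0.009 = 0.033944.
u_2 = 0.033944 × 0.507 + 0.009 = 0.026210.
u_3 = 0.026210 × 0.507 + 0.009 = 0.022288.

Unemployment rate after three months ≈ 2.23%.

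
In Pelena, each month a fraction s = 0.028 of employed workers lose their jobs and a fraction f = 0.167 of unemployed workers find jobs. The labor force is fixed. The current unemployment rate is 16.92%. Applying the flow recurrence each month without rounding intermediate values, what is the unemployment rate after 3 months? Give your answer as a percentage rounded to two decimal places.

Unemployment rate after three months ≈ 15.69%.

With a fixed labor force, u_{t+1} = u_t + s·(1−u_t) − f·u_t = u_t·(1−s−f) + s.
Here 1−s−f = 0.805 and s = 0.028.
u_1 = 0.169200 × 0.805 + 0.028 = 0.164206.
u_2 = 0.164206 × 0.805 + 0.028 = 0.160186.
u_3 = 0.160186 × 0.805 + 0.028 = 0.156950.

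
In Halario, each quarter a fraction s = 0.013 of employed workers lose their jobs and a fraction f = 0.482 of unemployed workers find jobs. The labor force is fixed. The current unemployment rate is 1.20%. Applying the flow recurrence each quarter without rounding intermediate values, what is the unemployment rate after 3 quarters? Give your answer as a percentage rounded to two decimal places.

With a fixed labor force, u_{t+1} = u_t + s·(1−u_t) − f·u_t = u_t·(1−s−f) + s.
Here 1−s−f = 0.505 and s = 0.013.
u_1 = 0.012000 × 0.505 + 0.013 = 0.019060.
u_2 = 0.019060 × 0.505 + 0.013 = 0.022625.
u_3 = 0.022625 × 0.505 + 0.013 = 0.024426.

Unemployment rate after three quarters ≈ 2.44%.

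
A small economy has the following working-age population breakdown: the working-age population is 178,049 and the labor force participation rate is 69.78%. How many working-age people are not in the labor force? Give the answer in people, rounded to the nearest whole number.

Share not in the labor force = 1 − 0.6978 = 0.3022.
Not in labor force = 0.3022 × 178,049 ≈ 53,806.

About 53,806 are not in the labor force.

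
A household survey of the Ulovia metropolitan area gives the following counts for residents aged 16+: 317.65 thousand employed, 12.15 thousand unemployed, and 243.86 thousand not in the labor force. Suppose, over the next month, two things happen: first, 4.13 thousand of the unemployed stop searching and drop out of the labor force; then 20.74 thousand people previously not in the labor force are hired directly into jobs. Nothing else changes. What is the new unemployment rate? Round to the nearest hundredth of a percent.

Initially, labor force = 317.65 + 12.15 = 329.80 thousand, so u = 12.15/329.80 = 3.68%.
After the first change, unemployed and labor force both fall by 4.13 → E = 317.65, U = 8.02, labor force = 325.67 thousand.
After the second change, employed and labor force both rise by 20.74; unemployed unchanged → E = 338.39, U = 8.02, labor force = 346.41 thousand.
New unemployment rate = 8.02 / 346.41 = 2.32%.

New unemployment rate ≈ 2.32%.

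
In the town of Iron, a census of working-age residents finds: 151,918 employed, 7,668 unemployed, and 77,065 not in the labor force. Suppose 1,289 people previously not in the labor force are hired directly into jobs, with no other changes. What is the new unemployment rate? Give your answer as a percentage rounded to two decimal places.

Initially, labor force = 151,918 + 7,668 = 159,586, so u = 7,668/159,586 = 4.80%.
After the change, employed and labor force both rise by 1,289; unemployed unchanged → E = 153,207, U = 7,668, labor force = 160,875.
New unemployment rate = 7,668 / 160,875 = 4.77%.

New unemployment rate ≈ 4.77%.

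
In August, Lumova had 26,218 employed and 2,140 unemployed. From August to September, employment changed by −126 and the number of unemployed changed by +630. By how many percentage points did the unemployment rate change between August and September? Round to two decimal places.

The unemployment rate changed by +2.05 percentage points.

August: labor force = 26,218 + 2,140 = 28,358; u = 2,140/28,358 = 7.55%.
September: labor force = 26,092 + 2,770 = 28,862; u = 2,770/28,862 = 9.60%.
Change = 9.60% − 7.55% = +2.05 pp.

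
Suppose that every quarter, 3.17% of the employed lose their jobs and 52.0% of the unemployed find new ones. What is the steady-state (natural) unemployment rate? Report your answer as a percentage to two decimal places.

Steady-state unemployment rate ≈ 5.75%.

At steady state the flows balance: s·E = f·U, so U/(E+U) = s/(s+f).
u* = 3.17 / (3.17 + 52.0) = 3.17 / 55.17 = 5.75%.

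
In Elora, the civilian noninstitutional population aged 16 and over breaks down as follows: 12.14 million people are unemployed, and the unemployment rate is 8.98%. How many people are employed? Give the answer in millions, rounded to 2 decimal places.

About 123.05 million are employed.

Labor force = U / u = 12.14 / 0.0898 ≈ 135.19 million.
Employed = labor force − unemployed = 135.19 − 12.14 = 123.05 million.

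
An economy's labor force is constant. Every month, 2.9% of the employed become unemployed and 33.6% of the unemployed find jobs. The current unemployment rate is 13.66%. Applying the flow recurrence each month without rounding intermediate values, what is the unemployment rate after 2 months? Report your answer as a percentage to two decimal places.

With a fixed labor force, u_{t+1} = u_t + s·(1−u_t) − f·u_t = u_t·(1−s−f) + s.
Here 1−s−f = 0.635 and s = 0.029.
u_1 = 0.136600 × 0.635 + 0.029 = 0.115741.
u_2 = 0.115741 × 0.635 + 0.029 = 0.102496.

Unemployment rate after two months ≈ 10.25%.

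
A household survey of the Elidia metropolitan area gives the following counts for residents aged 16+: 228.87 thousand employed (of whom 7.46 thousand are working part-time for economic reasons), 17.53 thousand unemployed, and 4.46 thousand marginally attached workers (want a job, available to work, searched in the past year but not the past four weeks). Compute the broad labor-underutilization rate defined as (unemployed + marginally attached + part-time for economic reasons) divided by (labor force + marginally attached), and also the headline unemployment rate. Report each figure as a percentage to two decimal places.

Broad underutilization rate ≈ 11.74%; headline unemployment rate ≈ 7.11%.

Labor force = 228.87 + 17.53 = 246.40 thousand.
Numerator = 17.53 + 4.46 + 7.46 = 29.45 thousand.
Denominator = 246.40 + 4.46 = 250.86 thousand.
Broad rate = 29.45 / 250.86 = 11.74%.
Headline unemployment rate = 17.53 / 246.40 = 7.11%.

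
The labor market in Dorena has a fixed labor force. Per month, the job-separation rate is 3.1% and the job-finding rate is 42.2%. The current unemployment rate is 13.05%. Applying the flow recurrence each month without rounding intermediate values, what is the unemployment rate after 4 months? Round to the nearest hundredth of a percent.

With a fixed labor force, u_{t+1} = u_t + s·(1−u_t) − f·u_t = u_t·(1−s−f) + s.
Here 1−s−f = 0.547 and s = 0.031.
u_1 = 0.130500 × 0.547 + 0.031 = 0.102384.
u_2 = 0.102384 × 0.547 + 0.031 = 0.087004.
u_3 = 0.087004 × 0.547 + 0.031 = 0.078591.
u_4 = 0.078591 × 0.547 + 0.031 = 0.073989.

Unemployment rate after four months ≈ 7.40%.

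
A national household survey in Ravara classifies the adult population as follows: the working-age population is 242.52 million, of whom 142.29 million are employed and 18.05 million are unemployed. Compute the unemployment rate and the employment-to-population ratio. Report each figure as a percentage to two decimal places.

Unemployment rate ≈ 11.26%; employment-population ratio ≈ 58.67%.

Labor force = employed + unemployed = 142.29 + 18.05 = 160.34 million.
Unemployment rate = 18.05 / 160.34 = 11.26%.
Employment-population ratio = 142.29 / 242.52 = 58.67%.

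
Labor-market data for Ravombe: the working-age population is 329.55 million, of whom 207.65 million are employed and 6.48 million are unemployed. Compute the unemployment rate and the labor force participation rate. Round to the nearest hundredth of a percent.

Labor force = employed + unemployed = 207.65 + 6.48 = 214.13 million.
Unemployment rate = 6.48 / 214.13 = 3.03%.
Labor force participation rate = 214.13 / 329.55 = 64.98%.

Unemployment rate ≈ 3.03%; labor force participation rate ≈ 64.98%.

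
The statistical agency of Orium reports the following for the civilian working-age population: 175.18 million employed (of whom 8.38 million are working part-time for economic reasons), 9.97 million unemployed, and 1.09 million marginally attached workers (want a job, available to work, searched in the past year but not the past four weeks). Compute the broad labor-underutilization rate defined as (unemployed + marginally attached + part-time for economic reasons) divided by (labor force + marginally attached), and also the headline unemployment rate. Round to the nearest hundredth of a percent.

Labor force = 175.18 + 9.97 = 185.15 million.
Numerator = 9.97 + 1.09 + 8.38 = 19.44 million.
Denominator = 185.15 + 1.09 = 186.24 million.
Broad rate = 19.44 / 186.24 = 10.44%.
Headline unemployment rate = 9.97 / 185.15 = 5.38%.

Broad underutilization rate ≈ 10.44%; headline unemployment rate ≈ 5.38%.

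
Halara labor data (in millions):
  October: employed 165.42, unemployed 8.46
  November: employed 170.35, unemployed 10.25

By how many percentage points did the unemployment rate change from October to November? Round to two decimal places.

The unemployment rate changed by +0.81 percentage points.

October: labor force = 165.42 + 8.46 = 173.88; u = 8.46/173.88 = 4.87%.
November: labor force = 170.35 + 10.25 = 180.60; u = 10.25/180.60 = 5.68%.
Change = 5.68% − 4.87% = +0.81 pp.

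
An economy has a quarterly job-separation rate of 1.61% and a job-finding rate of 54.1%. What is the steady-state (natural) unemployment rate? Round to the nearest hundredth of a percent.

At steady state the flows balance: s·E = f·U, so U/(E+U) = s/(s+f).
u* = 1.61 / (1.61 + 54.1) = 1.61 / 55.71 = 2.89%.

Steady-state unemployment rate ≈ 2.89%.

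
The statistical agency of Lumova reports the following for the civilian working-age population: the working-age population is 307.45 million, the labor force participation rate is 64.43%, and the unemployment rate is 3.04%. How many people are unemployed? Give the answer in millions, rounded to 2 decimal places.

About 6.02 million are unemployed.

Labor force = 0.6443 × 307.45 = 198.09 million.
Unemployed = 0.0304 × 198.09 ≈ 6.02 million.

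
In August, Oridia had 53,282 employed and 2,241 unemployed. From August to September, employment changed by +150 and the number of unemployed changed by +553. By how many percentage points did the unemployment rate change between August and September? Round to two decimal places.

August: labor force = 53,282 + 2,241 = 55,523; u = 2,241/55,523 = 4.04%.
September: labor force = 53,432 + 2,794 = 56,226; u = 2,794/56,226 = 4.97%.
Change = 4.97% − 4.04% = +0.93 pp.

The unemployment rate changed by +0.93 percentage points.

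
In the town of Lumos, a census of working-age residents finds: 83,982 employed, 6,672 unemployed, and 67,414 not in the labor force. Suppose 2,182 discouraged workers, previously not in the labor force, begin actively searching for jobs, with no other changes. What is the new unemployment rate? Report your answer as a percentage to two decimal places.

Initially, labor force = 83,982 + 6,672 = 90,654, so u = 6,672/90,654 = 7.36%.
After the change, unemployed and labor force both rise by 2,182 → E = 83,982, U = 8,854, labor force = 92,836.
New unemployment rate = 8,854 / 92,836 = 9.54%.

New unemployment rate ≈ 9.54%.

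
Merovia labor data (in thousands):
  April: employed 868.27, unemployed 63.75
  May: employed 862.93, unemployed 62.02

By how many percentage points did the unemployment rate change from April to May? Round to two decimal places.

The unemployment rate changed by −0.13 percentage points.

April: labor force = 868.27 + 63.75 = 932.02; u = 63.75/932.02 = 6.84%.
May: labor force = 862.93 + 62.02 = 924.95; u = 62.02/924.95 = 6.71%.
Change = 6.71% − 6.84% = −0.13 pp.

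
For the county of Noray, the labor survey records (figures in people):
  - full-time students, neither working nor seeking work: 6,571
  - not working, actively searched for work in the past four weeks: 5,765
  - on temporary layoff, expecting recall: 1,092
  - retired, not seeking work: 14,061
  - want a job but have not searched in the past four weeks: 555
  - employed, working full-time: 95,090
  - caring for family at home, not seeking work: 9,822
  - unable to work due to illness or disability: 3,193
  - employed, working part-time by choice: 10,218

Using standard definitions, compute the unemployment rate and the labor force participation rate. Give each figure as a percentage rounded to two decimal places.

Employed = 95,090 + 10,218 = 105,308.
Unemployed = 5,765 + 1,092 = 6,857 (jobless and actively searching, or on temporary layoff).
Labor force = 105,308 + 6,857 = 112,165.
Not in labor force = 6,571 + 14,061 + 555 + 9,822 + 3,193 = 34,202 (those not working and not actively searching are outside the labor force — including those who want a job but have given up searching).
Civilian working-age population = 112,165 + 34,202 = 146,367.
Unemployment rate = 6,857 / 112,165 = 6.11%.
Labor force participation rate = 112,165 / 146,367 = 76.63%.

Unemployment rate ≈ 6.11%; labor force participation rate ≈ 76.63%.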